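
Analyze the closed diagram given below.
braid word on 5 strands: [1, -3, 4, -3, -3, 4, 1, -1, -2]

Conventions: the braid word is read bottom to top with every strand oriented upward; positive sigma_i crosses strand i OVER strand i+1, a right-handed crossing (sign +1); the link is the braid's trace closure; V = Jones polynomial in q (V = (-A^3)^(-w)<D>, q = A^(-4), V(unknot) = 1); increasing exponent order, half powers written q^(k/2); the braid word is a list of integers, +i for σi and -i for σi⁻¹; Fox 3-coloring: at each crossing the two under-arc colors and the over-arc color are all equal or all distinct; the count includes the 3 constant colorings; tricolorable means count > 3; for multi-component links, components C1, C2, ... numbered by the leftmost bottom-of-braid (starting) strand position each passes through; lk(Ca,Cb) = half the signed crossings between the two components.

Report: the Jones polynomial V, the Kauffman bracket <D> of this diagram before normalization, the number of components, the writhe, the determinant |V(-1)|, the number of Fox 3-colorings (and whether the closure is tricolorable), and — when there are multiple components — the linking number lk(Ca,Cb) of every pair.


V = q^(-7/2) - 2q^(-5/2) + q^(-3/2) - 2q^(-1/2) + q^(1/2) - q^(3/2)
<D> = A^-9 - A^-5 + 2A^-1 - A^3 + 2A^7 - A^11 (w = -1)
2 components over 9 crossings, w = -1
lk(C1,C2): 0
3 Fox colorings among 3^9, |V(-1)| = 8: not tricolorable
why: the word shrinks to σ1 σ3⁻¹ σ4 σ3⁻¹ σ3⁻¹ σ4 σ2⁻¹ after cancelling


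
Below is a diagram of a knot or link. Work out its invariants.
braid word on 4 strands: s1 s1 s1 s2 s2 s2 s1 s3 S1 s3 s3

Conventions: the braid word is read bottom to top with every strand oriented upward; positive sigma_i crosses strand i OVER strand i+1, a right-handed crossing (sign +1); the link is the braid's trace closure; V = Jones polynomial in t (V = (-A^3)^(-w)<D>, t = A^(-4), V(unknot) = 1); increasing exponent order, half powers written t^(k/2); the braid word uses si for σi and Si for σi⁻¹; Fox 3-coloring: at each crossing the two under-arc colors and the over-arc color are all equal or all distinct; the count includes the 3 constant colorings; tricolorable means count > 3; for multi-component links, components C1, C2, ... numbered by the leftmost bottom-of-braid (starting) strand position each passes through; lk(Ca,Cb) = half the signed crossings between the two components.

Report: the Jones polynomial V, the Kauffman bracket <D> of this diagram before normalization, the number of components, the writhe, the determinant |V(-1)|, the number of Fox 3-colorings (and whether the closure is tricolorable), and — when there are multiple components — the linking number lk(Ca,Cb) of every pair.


V(t) = t^3 + 3t^5 - 3t^6 + 3t^7 - 6t^8 + 4t^9 - 3t^10 + 3t^11 - t^12
bracket: A^-21 - 3A^-17 + 3A^-13 - 4A^-9 + 6A^-5 - 3A^-1 + 3A^3 - 3A^7 - A^15, w = +9
1 component, writhe +9, over 11 crossings
det 27, colorings 81 of 3^11 — tricolorable
observation: w = +9 (over 11 crossings) is diagram-only; (-A^3)^(-9) removes it from V


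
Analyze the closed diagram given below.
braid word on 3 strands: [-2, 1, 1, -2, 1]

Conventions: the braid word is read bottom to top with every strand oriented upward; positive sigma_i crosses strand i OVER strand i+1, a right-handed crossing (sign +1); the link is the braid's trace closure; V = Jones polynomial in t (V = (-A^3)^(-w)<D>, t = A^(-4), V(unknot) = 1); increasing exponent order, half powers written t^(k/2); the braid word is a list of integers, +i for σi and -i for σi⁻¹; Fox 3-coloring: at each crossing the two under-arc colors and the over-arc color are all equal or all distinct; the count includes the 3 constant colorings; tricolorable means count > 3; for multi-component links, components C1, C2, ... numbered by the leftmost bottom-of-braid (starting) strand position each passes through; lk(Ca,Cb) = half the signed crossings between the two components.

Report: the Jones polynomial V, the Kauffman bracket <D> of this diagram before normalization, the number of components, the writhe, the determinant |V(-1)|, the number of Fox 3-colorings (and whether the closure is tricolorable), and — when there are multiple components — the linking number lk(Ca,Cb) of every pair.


V(t) = -t^(-3/2) + t^(-1/2) - 2t^(1/2) + t^(3/2) - 2t^(5/2) + t^(7/2)
bracket: -A^-11 + 2A^-7 - A^-3 + 2A - A^5 + A^9, w = +1
2 components, writhe +1, over 5 crossings
lk(C1,C2) = 0
det 8, colorings 3 of 3^5 — not tricolorable
observation: the 1 component pair carries total linking 0


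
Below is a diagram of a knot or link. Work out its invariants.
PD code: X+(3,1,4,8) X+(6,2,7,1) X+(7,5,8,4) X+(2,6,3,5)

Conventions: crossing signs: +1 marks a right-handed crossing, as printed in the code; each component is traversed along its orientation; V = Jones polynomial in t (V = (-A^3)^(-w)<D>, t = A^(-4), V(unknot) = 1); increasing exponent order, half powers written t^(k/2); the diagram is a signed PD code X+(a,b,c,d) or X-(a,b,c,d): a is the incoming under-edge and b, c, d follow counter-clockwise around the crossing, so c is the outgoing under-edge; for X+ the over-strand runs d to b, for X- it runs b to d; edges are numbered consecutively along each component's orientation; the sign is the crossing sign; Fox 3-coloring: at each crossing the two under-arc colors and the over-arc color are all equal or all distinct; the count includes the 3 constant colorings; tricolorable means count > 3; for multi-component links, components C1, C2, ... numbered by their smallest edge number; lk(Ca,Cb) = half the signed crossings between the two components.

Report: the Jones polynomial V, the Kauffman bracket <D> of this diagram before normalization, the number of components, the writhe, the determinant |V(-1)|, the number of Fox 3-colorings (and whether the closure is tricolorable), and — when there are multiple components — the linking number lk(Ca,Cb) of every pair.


V(t) = t + t^3 - t^4
bracket: -A^-4 + 1 + A^8, w = +4
1 component, writhe +4, over 4 crossings
det 3, colorings 9 of 3^4 — tricolorable
observation: V spans 3 powers of t: at least 3 crossings in any diagram


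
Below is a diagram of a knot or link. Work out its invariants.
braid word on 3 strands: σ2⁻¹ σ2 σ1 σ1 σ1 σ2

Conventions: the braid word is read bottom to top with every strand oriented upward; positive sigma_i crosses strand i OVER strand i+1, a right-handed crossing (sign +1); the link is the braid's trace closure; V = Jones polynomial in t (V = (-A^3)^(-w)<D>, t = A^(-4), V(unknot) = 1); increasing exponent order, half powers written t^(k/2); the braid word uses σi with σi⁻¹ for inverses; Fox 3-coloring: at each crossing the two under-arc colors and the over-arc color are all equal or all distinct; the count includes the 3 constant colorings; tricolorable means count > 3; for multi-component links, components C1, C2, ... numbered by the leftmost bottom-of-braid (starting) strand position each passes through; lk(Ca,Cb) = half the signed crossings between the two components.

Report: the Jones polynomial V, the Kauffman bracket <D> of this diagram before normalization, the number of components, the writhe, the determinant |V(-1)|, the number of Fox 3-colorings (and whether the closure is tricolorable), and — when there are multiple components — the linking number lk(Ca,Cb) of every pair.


V = t + t^3 - t^4
<D> = -A^-4 + 1 + A^8 (w = +4)
1 component over 6 crossings, w = +4
9 Fox colorings among 3^6, |V(-1)| = 3: tricolorable
why: V spans 3 powers of t: at least 3 crossings in any diagram


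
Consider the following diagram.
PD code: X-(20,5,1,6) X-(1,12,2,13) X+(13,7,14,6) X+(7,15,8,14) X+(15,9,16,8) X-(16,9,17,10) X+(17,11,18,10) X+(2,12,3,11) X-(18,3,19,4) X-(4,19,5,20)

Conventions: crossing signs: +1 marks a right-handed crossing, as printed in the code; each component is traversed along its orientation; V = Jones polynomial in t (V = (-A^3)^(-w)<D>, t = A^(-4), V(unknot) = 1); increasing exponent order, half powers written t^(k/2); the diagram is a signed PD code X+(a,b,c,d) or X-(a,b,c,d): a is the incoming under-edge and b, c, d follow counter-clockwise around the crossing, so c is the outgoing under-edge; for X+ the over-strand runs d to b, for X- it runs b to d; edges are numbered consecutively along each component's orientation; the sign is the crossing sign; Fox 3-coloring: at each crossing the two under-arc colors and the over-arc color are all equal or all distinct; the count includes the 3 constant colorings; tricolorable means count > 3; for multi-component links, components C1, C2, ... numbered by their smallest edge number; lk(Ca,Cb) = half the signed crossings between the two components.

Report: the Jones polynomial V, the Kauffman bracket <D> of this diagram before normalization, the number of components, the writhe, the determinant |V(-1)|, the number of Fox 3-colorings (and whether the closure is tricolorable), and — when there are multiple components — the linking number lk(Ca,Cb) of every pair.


V(t) = -t^-3 + t^-2 - t^-1 + 3 - t + t^2 - t^3
bracket: -A^-12 + A^-8 - A^-4 + 3 - A^4 + A^8 - A^12, w = 0
1 component, writhe 0, over 10 crossings
det 9, colorings 27 of 3^10 — tricolorable
observation: the span of V is 6, forcing >= 6 crossings in any diagram


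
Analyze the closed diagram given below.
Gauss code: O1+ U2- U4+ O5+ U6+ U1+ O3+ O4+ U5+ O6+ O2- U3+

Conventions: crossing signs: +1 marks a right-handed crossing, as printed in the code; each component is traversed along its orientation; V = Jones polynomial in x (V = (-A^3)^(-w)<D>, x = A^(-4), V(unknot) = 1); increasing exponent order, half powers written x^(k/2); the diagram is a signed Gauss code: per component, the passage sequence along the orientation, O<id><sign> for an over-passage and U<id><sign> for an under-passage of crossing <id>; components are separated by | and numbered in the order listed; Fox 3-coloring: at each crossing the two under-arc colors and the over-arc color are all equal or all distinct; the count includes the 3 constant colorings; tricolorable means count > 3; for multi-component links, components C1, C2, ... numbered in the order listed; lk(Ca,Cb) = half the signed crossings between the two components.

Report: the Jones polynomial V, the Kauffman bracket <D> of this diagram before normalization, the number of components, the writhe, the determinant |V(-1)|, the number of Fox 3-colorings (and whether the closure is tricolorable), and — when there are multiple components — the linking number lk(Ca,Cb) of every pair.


Jones polynomial: V(x) = x - x^2 + 2x^3 - x^4 + x^5 - x^6
<D> = -A^-12 + A^-8 - A^-4 + 2 - A^4 + A^8; writhe +4
components 1, writhe +4 (6 crossings)
3-colorings: 3 of 3^6, det 7 — not tricolorable
note: the span of V is 5, forcing >= 5 crossings in any diagram


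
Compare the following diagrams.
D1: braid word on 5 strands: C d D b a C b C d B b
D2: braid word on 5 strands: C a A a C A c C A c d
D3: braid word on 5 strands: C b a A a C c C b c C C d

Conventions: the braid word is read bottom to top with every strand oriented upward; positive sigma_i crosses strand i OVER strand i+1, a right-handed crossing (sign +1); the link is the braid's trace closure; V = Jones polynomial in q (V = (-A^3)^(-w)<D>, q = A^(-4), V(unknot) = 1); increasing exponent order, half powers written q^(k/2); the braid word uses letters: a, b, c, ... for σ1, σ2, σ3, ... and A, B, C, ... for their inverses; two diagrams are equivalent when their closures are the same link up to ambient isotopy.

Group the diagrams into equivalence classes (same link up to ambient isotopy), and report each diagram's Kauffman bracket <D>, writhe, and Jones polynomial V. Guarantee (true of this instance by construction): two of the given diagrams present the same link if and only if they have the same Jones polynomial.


classes: {D1, D3} | {D2}
V(D1) = q^(-7/2) - 2q^(-5/2) + q^(-3/2) - 2q^(-1/2) + q^(1/2) - q^(3/2)  [11 crossings, <D> = A^-3 - A + 2A^5 - A^9 + 2A^13 - A^17, w = +1]
V(D2) = -q^(-1/2) - q^(1/2)  [11 crossings, <D> = A^-5 + A^-1, w = -1]
V(D3) = q^(-7/2) - 2q^(-5/2) + q^(-3/2) - 2q^(-1/2) + q^(1/2) - q^(3/2)  [13 crossings, <D> = A^-3 - A + 2A^5 - A^9 + 2A^13 - A^17, w = +1]
note: 2 values of V(q) split the 3 diagrams


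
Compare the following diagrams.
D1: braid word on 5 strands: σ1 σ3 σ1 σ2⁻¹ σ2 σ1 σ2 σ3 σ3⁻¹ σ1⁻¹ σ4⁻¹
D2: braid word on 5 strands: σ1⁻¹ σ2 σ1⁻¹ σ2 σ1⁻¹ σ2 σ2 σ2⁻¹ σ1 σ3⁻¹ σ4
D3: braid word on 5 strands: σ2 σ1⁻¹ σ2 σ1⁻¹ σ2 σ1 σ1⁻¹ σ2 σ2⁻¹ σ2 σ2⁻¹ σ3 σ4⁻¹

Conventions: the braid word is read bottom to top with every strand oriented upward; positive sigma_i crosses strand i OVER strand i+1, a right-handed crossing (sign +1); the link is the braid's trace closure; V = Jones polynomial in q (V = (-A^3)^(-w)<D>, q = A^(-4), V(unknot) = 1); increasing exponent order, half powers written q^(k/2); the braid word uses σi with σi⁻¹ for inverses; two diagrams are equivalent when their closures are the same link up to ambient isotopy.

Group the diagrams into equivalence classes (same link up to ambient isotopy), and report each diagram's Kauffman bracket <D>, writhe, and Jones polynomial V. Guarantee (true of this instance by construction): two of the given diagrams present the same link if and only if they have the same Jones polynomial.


grouping into links: {D1} | {D2, D3}
V(D1) = -q^(1/2) - q^(5/2)  (w +3, c 11, <D> = A^-1 + A^7)
D2 (bracket -A^-11 + 2A^-7 - A^-3 + 2A - A^5 + A^9; 11 crossings at w = +1): V = -q^(-3/2) + q^(-1/2) - 2q^(1/2) + q^(3/2) - 2q^(5/2) + q^(7/2)
V(D3) = -q^(-3/2) + q^(-1/2) - 2q^(1/2) + q^(3/2) - 2q^(5/2) + q^(7/2)  (w +1, c 13, <D> = -A^-11 + 2A^-7 - A^-3 + 2A - A^5 + A^9)
key observation: V(q) takes 2 values over 3 diagrams, fixing the grouping


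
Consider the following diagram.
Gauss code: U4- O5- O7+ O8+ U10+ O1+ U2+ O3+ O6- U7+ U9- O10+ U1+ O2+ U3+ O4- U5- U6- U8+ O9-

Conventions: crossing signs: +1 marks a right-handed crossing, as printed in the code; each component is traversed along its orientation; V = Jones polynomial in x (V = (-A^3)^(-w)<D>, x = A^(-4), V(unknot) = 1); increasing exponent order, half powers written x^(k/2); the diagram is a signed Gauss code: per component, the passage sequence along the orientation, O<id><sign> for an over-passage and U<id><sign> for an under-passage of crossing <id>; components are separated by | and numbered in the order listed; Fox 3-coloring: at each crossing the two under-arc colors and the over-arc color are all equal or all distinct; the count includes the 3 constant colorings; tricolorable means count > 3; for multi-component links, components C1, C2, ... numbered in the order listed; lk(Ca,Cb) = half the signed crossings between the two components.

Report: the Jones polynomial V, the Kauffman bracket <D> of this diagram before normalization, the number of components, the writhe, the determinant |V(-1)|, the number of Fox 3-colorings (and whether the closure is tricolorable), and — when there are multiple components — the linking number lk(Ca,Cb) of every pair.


V = -x^-2 + 2x^-1 - 2 + 4x - 4x^2 + 4x^3 - 3x^4 + 2x^5 - x^6
<D> = -A^-18 + 2A^-14 - 3A^-10 + 4A^-6 - 4A^-2 + 4A^2 - 2A^6 + 2A^10 - A^14 (w = +2)
1 component over 10 crossings, w = +2
3 Fox colorings among 3^10, |V(-1)| = 23: not tricolorable
why: w = +2 shifts under R1 moves; the (-A^3)^(-2) factor cancels that in V


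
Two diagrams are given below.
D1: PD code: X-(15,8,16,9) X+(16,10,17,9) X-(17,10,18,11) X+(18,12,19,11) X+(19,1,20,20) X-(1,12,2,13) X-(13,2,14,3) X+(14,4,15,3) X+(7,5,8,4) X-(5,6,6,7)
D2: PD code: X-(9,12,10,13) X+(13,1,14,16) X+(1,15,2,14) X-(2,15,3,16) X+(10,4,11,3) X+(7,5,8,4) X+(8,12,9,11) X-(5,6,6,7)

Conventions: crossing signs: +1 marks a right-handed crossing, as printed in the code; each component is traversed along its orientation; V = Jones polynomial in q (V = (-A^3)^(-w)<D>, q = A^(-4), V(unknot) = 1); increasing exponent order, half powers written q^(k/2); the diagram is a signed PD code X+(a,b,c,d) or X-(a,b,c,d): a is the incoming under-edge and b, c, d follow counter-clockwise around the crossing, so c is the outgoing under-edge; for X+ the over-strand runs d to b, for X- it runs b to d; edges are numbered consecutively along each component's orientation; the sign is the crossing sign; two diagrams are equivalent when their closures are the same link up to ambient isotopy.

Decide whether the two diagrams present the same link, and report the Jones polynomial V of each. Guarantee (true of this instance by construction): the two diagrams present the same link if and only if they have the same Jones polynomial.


equivalent: yes
V(D1) = 1  (w 0, c 10, <D> = 1)
D2 (bracket A^6; 8 crossings at w = +2): V = 1
why: Reidemeister moves carry D1 (10 crossings) to D2 (8)


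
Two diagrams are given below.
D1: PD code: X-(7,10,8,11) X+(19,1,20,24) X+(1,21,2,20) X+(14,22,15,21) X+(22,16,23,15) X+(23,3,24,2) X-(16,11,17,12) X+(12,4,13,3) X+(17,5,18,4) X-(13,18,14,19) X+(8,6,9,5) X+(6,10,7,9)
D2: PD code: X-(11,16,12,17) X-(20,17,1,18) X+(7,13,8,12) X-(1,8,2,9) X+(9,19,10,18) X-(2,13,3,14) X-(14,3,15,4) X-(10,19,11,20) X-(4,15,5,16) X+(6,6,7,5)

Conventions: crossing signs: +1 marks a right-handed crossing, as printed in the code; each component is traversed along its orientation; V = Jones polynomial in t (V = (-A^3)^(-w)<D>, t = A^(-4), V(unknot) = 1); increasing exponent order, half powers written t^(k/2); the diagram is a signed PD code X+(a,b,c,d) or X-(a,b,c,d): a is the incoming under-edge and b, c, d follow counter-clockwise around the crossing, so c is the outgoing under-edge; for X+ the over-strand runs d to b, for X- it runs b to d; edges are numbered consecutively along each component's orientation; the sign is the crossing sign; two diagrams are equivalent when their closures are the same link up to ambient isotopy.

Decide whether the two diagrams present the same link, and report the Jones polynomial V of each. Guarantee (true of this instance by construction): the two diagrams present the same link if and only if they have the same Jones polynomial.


equivalent: no
D1 (bracket -A^-6 + A^-2 - A^2 + 2A^6 - A^10 + A^14; 12 crossings at w = +6): V = t - t^2 + 2t^3 - t^4 + t^5 - t^6
D2 (bracket A^-8 - A^-4 + 2 - A^4 + A^8 - A^12; 10 crossings at w = -4): V = -t^-6 + t^-5 - t^-4 + 2t^-3 - t^-2 + t^-1
key observation: V(t) takes 2 values over 2 diagrams, fixing the grouping


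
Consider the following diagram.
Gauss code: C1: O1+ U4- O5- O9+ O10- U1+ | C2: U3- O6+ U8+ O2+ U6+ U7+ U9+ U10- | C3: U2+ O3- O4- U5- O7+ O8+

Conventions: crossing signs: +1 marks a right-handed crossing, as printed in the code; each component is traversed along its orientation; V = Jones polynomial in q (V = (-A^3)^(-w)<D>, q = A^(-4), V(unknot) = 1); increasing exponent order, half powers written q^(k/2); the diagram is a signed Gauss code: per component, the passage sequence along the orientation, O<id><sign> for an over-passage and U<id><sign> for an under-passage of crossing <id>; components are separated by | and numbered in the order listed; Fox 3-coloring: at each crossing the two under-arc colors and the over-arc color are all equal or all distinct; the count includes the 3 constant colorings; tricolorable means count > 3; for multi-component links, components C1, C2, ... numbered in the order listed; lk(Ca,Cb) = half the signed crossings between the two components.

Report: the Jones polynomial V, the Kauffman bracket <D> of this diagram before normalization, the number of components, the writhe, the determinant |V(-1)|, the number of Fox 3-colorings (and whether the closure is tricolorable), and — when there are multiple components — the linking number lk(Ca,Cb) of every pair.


V = q^-2 + 2 + q^2
<D> = A^-2 + 2A^6 + A^14 (w = +2)
3 components over 10 crossings, w = +2
lk(C1,C2): 0
lk(C1,C3) = -1
linking number lk(C2,C3) = +1
3 Fox colorings among 3^10, |V(-1)| = 4: not tricolorable
why: w = +2 (over 10 crossings) is diagram-only; (-A^3)^(-2) removes it from V


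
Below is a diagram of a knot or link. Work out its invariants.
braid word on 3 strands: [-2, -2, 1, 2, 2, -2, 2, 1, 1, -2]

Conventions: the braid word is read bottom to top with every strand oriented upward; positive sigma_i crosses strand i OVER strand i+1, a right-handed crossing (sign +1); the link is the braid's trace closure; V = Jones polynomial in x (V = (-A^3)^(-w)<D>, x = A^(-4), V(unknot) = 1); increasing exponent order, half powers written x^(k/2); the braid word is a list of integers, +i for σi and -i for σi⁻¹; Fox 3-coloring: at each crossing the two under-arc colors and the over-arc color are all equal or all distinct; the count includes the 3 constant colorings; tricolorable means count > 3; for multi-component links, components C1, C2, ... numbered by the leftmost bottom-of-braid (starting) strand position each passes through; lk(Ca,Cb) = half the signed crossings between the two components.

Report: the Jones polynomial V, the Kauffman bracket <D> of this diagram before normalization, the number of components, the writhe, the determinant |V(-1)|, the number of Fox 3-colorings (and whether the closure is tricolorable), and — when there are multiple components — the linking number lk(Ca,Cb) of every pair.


V(x) = -x^-1 + 2 - x + 2x^2 - x^3 + x^4 - x^5
bracket: -A^-14 + A^-10 - A^-6 + 2A^-2 - A^2 + 2A^6 - A^10, w = +2
1 component, writhe +2, over 10 crossings
det 9, colorings 9 of 3^10 — tricolorable
observation: |V(-1)| = 9: so tricolorable, since 3 divides 9


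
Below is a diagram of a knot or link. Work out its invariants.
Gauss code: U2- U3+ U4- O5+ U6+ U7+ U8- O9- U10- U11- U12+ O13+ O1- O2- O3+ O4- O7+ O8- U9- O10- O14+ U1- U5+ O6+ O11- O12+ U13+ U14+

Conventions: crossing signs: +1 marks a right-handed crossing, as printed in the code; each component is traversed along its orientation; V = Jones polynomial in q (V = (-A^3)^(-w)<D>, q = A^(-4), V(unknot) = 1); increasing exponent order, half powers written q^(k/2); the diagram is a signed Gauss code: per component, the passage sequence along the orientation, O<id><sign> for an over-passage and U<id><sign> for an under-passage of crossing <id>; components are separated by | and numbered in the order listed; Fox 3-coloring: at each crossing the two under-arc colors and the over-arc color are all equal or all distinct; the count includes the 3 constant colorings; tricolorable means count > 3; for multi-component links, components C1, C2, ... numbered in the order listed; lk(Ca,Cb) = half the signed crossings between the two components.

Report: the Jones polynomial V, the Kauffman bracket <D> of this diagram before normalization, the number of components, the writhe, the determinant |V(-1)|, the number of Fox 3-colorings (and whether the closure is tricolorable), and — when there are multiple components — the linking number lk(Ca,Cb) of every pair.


V = -q^-3 + q^-2 - q^-1 + 3 - q + q^2 - q^3
<D> = -A^-12 + A^-8 - A^-4 + 3 - A^4 + A^8 - A^12 (w = 0)
1 component over 14 crossings, w = 0
27 Fox colorings among 3^14, |V(-1)| = 9: tricolorable
why: V spans 6 powers of q: at least 6 crossings in any diagram


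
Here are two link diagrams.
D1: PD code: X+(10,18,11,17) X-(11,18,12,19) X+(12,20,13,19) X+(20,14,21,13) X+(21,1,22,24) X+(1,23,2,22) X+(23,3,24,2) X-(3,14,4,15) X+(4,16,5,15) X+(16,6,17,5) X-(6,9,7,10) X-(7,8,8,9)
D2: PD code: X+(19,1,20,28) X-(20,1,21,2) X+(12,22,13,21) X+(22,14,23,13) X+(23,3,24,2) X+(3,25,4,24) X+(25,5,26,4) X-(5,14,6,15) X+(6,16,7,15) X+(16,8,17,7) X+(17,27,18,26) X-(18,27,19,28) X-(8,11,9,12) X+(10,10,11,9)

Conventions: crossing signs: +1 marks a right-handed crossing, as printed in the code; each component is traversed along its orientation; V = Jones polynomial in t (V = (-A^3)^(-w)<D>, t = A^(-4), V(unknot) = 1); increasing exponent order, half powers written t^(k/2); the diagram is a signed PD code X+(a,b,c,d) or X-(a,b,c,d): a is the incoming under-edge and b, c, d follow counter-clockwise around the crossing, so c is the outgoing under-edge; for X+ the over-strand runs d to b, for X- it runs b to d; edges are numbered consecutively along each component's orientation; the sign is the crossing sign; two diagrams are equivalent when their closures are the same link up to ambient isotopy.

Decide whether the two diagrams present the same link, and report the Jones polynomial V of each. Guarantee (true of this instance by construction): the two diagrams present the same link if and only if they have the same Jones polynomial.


equivalent: yes
V(D1) = t^2 + 2t^4 - 2t^5 + t^6 - 2t^7 + t^8  (w +4, c 12, <D> = A^-20 - 2A^-16 + A^-12 - 2A^-8 + 2A^-4 + A^4)
V(D2) = t^2 + 2t^4 - 2t^5 + t^6 - 2t^7 + t^8  (w +6, c 14, <D> = A^-14 - 2A^-10 + A^-6 - 2A^-2 + 2A^2 + A^10)
why: all 2 diagrams share one V(t), hence one class


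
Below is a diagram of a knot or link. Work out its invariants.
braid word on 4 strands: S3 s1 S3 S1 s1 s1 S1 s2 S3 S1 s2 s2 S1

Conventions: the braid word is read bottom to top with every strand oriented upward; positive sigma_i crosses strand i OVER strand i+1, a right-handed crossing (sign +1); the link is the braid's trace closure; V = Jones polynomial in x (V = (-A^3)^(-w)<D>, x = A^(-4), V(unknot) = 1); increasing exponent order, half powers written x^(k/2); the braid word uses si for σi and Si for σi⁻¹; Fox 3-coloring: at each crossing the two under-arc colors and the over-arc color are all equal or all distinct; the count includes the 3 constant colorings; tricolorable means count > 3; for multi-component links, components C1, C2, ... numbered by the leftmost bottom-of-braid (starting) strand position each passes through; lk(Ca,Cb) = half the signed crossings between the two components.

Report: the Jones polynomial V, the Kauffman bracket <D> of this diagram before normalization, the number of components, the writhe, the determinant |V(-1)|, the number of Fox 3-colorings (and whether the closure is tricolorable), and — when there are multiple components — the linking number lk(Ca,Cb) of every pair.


V = -x^-3 + 2x^-2 - 2x^-1 + 3 - 2x + 2x^2 - x^3
<D> = A^-15 - 2A^-11 + 2A^-7 - 3A^-3 + 2A - 2A^5 + A^9 (w = -1)
1 component over 13 crossings, w = -1
3 Fox colorings among 3^13, |V(-1)| = 13: not tricolorable
why: palindromic: swapping x for 1/x fixes V


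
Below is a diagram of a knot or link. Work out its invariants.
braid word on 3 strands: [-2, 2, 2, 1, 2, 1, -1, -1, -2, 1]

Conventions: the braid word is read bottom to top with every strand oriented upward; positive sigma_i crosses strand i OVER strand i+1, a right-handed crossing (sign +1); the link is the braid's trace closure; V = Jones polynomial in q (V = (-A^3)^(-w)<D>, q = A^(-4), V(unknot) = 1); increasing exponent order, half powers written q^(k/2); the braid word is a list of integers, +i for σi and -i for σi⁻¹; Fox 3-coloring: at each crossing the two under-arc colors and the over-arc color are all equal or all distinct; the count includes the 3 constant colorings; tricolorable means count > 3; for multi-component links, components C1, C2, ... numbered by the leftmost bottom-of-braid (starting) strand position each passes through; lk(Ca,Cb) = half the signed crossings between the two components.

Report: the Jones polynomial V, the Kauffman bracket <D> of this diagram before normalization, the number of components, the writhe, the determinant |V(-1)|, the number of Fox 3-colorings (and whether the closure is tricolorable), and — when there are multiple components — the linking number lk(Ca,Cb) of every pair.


Jones polynomial: V(q) = 1 + q + q^2 + q^3
<D> = A^-6 + A^-2 + A^2 + A^6; writhe +2
components 3, writhe +2 (10 crossings)
linking number lk(C1,C2) = +1
lk(C1,C3): 0
lk(C2,C3) = 0
3-colorings: 9 of 3^10, det 0 — tricolorable
note: |V(-1)| = 0: so tricolorable, since 3 divides 0


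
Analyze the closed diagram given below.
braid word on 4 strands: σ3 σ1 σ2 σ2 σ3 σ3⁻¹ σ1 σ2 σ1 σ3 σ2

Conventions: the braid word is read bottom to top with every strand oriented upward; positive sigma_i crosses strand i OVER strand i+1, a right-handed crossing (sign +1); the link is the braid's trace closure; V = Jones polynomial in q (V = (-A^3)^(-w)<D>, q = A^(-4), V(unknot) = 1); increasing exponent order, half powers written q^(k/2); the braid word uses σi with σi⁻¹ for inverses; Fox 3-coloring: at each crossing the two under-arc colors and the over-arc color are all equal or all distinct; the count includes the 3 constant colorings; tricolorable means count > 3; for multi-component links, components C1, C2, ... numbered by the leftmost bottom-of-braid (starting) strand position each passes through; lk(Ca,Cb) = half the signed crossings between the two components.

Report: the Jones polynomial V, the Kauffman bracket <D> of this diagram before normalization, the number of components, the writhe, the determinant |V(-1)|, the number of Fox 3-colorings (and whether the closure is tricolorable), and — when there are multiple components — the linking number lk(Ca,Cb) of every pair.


V(q) = q^3 + q^5 - q^8
bracket: A^-5 - A^7 - A^15, w = +9
1 component, writhe +9, over 11 crossings
det 3, colorings 9 of 3^11 — tricolorable
observation: free reduction leaves σ3 σ1 σ2 σ2 σ1 σ2 σ1 σ3 σ2 of the original 11 letters


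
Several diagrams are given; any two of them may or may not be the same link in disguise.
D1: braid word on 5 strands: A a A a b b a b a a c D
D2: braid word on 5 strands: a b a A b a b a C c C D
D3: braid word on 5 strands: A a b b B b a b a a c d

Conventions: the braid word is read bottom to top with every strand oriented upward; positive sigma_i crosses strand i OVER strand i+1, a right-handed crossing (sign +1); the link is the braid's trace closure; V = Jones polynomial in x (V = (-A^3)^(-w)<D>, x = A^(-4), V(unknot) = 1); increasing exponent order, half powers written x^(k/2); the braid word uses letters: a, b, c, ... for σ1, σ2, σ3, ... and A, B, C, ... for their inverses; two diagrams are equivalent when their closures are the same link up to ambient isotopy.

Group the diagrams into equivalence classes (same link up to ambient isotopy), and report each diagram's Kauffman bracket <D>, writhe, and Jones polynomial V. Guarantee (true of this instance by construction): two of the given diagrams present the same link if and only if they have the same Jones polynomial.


classes: {D1, D2, D3}
V(D1) = x^2 + x^4 - x^5 + x^6 - x^7  [12 crossings, <D> = -A^-10 + A^-6 - A^-2 + A^2 + A^10, w = +6]
V(D2) = x^2 + x^4 - x^5 + x^6 - x^7  [12 crossings, <D> = -A^-16 + A^-12 - A^-8 + A^-4 + A^4, w = +4]
V(D3) = x^2 + x^4 - x^5 + x^6 - x^7  (w +8, c 12, <D> = -A^-4 + 1 - A^4 + A^8 + A^16)
insight: all 3 diagrams share one V(x), hence one class


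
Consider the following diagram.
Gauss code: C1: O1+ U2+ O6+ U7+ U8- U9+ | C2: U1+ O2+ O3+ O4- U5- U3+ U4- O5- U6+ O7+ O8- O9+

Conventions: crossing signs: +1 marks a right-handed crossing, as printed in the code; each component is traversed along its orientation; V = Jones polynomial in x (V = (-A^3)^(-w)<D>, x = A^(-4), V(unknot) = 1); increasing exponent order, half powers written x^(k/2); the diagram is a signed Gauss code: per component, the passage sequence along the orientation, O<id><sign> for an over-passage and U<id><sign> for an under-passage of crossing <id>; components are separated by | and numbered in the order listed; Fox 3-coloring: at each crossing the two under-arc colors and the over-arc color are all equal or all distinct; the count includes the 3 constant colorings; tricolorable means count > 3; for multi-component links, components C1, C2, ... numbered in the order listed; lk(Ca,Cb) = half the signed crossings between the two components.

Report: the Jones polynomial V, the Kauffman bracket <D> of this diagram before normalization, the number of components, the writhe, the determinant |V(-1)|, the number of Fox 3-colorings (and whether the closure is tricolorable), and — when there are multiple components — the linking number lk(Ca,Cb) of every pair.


V(x) = -x^(3/2) - x^(7/2) + x^(9/2) - x^(11/2)
bracket: A^-13 - A^-9 + A^-5 + A^3, w = +3
2 components, writhe +3, over 9 crossings
lk(C1,C2) = +2
det 4, colorings 3 of 3^9 — not tricolorable
observation: summing lk over 1 pair gives +2


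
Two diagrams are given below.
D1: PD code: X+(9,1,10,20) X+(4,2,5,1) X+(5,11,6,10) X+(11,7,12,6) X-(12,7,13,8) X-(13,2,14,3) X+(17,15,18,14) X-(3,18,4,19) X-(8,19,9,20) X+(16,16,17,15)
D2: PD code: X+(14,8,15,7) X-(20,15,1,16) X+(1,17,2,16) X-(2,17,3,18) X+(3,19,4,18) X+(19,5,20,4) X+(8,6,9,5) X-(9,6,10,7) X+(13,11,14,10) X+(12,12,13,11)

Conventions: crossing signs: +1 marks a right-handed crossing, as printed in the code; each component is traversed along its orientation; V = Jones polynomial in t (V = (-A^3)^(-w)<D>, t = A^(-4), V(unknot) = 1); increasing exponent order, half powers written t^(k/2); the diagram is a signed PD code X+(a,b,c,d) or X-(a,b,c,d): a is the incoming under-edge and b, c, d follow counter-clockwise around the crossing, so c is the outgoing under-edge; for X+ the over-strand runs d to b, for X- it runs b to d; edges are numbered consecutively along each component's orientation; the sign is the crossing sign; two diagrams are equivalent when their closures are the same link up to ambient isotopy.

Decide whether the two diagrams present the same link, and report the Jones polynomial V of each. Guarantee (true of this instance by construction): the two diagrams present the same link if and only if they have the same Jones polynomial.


same link: yes
V(D1) = 1  [10 crossings, <D> = A^6, w = +2]
V(D2) = 1  (w +4, c 10, <D> = A^12)
note: Reidemeister moves carry D1 (10 crossings) to D2 (10)


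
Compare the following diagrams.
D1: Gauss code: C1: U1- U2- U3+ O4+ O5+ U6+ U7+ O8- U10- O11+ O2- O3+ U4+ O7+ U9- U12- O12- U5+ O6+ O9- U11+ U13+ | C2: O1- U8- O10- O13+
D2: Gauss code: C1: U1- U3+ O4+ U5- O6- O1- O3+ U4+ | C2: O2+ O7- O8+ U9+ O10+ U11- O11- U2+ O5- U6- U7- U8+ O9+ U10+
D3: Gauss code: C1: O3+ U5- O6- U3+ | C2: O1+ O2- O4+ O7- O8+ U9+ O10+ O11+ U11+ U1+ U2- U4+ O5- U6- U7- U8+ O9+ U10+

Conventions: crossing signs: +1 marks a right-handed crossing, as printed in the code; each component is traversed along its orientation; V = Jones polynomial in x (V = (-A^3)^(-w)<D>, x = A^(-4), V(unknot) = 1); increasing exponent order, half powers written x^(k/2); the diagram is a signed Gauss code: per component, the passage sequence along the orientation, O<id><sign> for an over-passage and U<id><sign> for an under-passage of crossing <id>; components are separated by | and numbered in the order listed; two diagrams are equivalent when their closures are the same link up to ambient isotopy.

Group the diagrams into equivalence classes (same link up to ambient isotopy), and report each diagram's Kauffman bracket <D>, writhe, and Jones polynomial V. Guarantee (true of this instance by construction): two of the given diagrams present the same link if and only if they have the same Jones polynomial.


grouping into links: {D1} | {D2, D3}
V(D1) = -x^(-3/2) + x^(-1/2) - 3x^(1/2) + 2x^(3/2) - 3x^(5/2) + 2x^(7/2) - x^(9/2) + x^(11/2)  (w +1, c 13, <D> = -A^-19 + A^-15 - 2A^-11 + 3A^-7 - 2A^-3 + 3A - A^5 + A^9)
D2 (bracket -A^-11 + A^-7 - A^-3 + 2A + A^9; 11 crossings at w = +1): V = -x^(-3/2) - 2x^(1/2) + x^(3/2) - x^(5/2) + x^(7/2)
V(D3) = -x^(-3/2) - 2x^(1/2) + x^(3/2) - x^(5/2) + x^(7/2)  (w +3, c 11, <D> = -A^-5 + A^-1 - A^3 + 2A^7 + A^15)
key observation: V(x) takes 2 values over 3 diagrams, fixing the grouping


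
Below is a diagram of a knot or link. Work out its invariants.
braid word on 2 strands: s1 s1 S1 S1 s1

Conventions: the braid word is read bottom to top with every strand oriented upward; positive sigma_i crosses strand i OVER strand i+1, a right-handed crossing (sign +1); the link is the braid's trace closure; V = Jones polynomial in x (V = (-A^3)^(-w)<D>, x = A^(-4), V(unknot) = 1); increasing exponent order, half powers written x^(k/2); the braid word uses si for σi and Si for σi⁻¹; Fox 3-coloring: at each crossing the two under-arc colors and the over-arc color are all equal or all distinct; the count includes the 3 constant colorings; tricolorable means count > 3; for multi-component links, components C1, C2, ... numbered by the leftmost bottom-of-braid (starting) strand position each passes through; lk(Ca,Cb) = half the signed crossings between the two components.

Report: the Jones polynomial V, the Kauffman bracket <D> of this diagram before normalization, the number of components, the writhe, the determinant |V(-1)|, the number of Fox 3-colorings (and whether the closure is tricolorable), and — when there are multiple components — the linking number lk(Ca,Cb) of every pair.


V = 1
<D> = -A^3 (w = +1)
1 component over 5 crossings, w = +1
3 Fox colorings among 3^5, |V(-1)| = 1: not tricolorable
why: w = +1 shifts under R1 moves; the (-A^3)^(-1) factor cancels that in V


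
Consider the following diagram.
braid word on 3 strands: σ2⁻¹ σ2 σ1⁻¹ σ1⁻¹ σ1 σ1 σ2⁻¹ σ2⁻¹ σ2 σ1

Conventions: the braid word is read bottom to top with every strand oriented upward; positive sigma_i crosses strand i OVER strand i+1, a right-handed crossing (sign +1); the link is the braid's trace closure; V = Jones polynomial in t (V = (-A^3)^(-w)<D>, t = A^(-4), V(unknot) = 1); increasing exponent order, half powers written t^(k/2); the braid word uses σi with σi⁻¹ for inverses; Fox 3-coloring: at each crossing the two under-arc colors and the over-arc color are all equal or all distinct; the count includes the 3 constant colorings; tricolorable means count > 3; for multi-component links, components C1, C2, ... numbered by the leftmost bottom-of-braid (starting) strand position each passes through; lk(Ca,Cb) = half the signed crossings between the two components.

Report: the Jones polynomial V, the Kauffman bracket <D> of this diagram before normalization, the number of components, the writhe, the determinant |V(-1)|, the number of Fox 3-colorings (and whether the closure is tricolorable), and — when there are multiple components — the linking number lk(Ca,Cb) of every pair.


V = 1
<D> = 1 (w = 0)
1 component over 10 crossings, w = 0
3 Fox colorings among 3^10, |V(-1)| = 1: not tricolorable
why: |V(-1)| = 1: so not tricolorable, since 3 does not divide 1


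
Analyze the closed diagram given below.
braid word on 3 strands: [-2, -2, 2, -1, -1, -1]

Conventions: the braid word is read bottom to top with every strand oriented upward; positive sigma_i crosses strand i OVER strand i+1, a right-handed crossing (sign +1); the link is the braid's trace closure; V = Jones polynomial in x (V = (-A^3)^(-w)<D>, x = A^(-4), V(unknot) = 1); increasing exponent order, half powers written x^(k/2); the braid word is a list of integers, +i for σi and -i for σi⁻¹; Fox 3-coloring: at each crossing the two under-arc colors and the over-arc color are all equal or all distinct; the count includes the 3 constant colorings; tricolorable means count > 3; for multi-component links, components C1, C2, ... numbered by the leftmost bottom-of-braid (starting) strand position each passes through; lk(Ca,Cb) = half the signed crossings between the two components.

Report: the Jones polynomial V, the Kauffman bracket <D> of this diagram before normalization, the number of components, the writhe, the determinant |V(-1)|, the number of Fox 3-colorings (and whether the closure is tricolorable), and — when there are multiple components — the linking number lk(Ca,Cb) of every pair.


V(x) = -x^-4 + x^-3 + x^-1
bracket: A^-8 + 1 - A^4, w = -4
1 component, writhe -4, over 6 crossings
det 3, colorings 9 of 3^6 — tricolorable
observation: det 3 = |V(-1)|; divisible by 3, so tricolorable


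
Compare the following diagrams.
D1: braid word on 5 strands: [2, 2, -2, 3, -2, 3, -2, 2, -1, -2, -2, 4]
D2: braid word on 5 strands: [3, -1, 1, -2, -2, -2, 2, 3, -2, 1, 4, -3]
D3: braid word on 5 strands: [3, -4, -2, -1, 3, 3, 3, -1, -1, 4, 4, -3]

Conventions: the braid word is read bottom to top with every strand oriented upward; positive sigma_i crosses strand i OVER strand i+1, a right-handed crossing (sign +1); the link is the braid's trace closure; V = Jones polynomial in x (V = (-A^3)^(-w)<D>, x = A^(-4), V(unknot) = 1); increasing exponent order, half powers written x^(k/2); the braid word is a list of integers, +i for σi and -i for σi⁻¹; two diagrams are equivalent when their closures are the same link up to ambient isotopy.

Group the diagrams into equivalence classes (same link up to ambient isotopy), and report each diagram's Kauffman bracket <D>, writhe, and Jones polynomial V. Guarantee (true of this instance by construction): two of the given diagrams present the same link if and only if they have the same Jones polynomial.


grouping into links: {D1} | {D2} | {D3}
V(D1) = x^-2 - x^-1 + 1 - x + x^2  (w 0, c 12, <D> = A^-8 - A^-4 + 1 - A^4 + A^8)
V(D2) = -x^-4 + x^-3 + x^-1  [12 crossings, <D> = A^4 + A^12 - A^16, w = 0]
D3 (bracket -A^-12 + A^-8 - A^-4 + 3 - A^4 + A^8 - A^12; 12 crossings at w = 0): V = -x^-3 + x^-2 - x^-1 + 3 - x + x^2 - x^3
why: comparing 3 Jones polynomials yields 3 groups
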